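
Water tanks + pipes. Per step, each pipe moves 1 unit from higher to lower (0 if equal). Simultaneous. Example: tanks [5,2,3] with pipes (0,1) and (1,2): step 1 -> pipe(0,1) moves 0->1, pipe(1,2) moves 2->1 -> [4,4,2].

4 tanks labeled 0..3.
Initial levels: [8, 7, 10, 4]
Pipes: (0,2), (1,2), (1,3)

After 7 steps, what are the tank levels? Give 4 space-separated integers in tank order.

Answer: 8 8 6 7

Derivation:
Step 1: flows [2->0,2->1,1->3] -> levels [9 7 8 5]
Step 2: flows [0->2,2->1,1->3] -> levels [8 7 8 6]
Step 3: flows [0=2,2->1,1->3] -> levels [8 7 7 7]
Step 4: flows [0->2,1=2,1=3] -> levels [7 7 8 7]
Step 5: flows [2->0,2->1,1=3] -> levels [8 8 6 7]
Step 6: flows [0->2,1->2,1->3] -> levels [7 6 8 8]
Step 7: flows [2->0,2->1,3->1] -> levels [8 8 6 7]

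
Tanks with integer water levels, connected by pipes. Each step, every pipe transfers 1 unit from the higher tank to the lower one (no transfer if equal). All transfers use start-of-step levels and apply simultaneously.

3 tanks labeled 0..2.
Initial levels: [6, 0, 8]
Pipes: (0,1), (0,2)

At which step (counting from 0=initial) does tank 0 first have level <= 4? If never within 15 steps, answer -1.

Step 1: flows [0->1,2->0] -> levels [6 1 7]
Step 2: flows [0->1,2->0] -> levels [6 2 6]
Step 3: flows [0->1,0=2] -> levels [5 3 6]
Step 4: flows [0->1,2->0] -> levels [5 4 5]
Step 5: flows [0->1,0=2] -> levels [4 5 5]
Tank 0 first reaches <=4 at step 5

Answer: 5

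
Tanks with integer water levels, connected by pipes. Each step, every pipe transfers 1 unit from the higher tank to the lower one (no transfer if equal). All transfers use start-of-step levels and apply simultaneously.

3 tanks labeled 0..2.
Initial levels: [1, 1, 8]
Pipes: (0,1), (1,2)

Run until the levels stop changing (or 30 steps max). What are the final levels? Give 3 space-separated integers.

Step 1: flows [0=1,2->1] -> levels [1 2 7]
Step 2: flows [1->0,2->1] -> levels [2 2 6]
Step 3: flows [0=1,2->1] -> levels [2 3 5]
Step 4: flows [1->0,2->1] -> levels [3 3 4]
Step 5: flows [0=1,2->1] -> levels [3 4 3]
Step 6: flows [1->0,1->2] -> levels [4 2 4]
Step 7: flows [0->1,2->1] -> levels [3 4 3]
  -> period-2 cycle: step 7 state = step 5 state; never stabilizes
  -> state at step 30: (30-5) mod 2 = 1, same as step 6 -> [4 2 4]

Answer: 4 2 4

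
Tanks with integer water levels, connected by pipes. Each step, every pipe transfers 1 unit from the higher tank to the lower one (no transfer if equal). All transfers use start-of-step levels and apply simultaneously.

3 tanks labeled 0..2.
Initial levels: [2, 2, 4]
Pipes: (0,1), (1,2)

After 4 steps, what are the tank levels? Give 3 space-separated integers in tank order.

Answer: 3 2 3

Derivation:
Step 1: flows [0=1,2->1] -> levels [2 3 3]
Step 2: flows [1->0,1=2] -> levels [3 2 3]
Step 3: flows [0->1,2->1] -> levels [2 4 2]
Step 4: flows [1->0,1->2] -> levels [3 2 3]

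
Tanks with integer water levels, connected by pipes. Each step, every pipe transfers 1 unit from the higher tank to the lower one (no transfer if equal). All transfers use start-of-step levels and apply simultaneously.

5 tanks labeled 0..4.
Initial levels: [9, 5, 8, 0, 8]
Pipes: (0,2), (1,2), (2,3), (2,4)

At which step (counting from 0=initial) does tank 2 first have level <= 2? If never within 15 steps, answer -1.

Step 1: flows [0->2,2->1,2->3,2=4] -> levels [8 6 7 1 8]
Step 2: flows [0->2,2->1,2->3,4->2] -> levels [7 7 7 2 7]
Step 3: flows [0=2,1=2,2->3,2=4] -> levels [7 7 6 3 7]
Step 4: flows [0->2,1->2,2->3,4->2] -> levels [6 6 8 4 6]
Step 5: flows [2->0,2->1,2->3,2->4] -> levels [7 7 4 5 7]
Step 6: flows [0->2,1->2,3->2,4->2] -> levels [6 6 8 4 6]
  -> period-2 cycle (repeats step 4); tank 2 never drops to <=2
Tank 2 never reaches <=2 within 15 steps

Answer: -1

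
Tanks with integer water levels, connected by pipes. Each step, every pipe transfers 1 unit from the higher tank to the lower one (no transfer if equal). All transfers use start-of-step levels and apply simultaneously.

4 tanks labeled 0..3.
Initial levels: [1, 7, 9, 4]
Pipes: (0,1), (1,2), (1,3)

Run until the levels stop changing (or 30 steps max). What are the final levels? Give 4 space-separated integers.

Answer: 5 4 6 6

Derivation:
Step 1: flows [1->0,2->1,1->3] -> levels [2 6 8 5]
Step 2: flows [1->0,2->1,1->3] -> levels [3 5 7 6]
Step 3: flows [1->0,2->1,3->1] -> levels [4 6 6 5]
Step 4: flows [1->0,1=2,1->3] -> levels [5 4 6 6]
Step 5: flows [0->1,2->1,3->1] -> levels [4 7 5 5]
Step 6: flows [1->0,1->2,1->3] -> levels [5 4 6 6]
  -> period-2 cycle: step 6 state = step 4 state; never stabilizes
  -> state at step 30: (30-4) mod 2 = 0, same as step 4 -> [5 4 6 6]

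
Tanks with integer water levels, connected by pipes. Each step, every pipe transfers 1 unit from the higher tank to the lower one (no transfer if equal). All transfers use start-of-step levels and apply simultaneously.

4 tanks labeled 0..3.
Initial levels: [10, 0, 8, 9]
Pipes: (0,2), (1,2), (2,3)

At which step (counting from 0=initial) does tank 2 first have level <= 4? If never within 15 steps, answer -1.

Step 1: flows [0->2,2->1,3->2] -> levels [9 1 9 8]
Step 2: flows [0=2,2->1,2->3] -> levels [9 2 7 9]
Step 3: flows [0->2,2->1,3->2] -> levels [8 3 8 8]
Step 4: flows [0=2,2->1,2=3] -> levels [8 4 7 8]
Step 5: flows [0->2,2->1,3->2] -> levels [7 5 8 7]
Step 6: flows [2->0,2->1,2->3] -> levels [8 6 5 8]
Step 7: flows [0->2,1->2,3->2] -> levels [7 5 8 7]
  -> period-2 cycle (repeats step 5); tank 2 never drops to <=4
Tank 2 never reaches <=4 within 15 steps

Answer: -1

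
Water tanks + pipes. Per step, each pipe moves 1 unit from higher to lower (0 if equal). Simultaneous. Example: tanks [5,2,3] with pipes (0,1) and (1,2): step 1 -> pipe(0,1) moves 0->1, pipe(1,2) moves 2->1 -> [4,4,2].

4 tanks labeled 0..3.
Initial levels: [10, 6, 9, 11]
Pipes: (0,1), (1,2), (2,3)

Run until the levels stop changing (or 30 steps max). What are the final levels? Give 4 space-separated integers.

Answer: 8 10 8 10

Derivation:
Step 1: flows [0->1,2->1,3->2] -> levels [9 8 9 10]
Step 2: flows [0->1,2->1,3->2] -> levels [8 10 9 9]
Step 3: flows [1->0,1->2,2=3] -> levels [9 8 10 9]
Step 4: flows [0->1,2->1,2->3] -> levels [8 10 8 10]
Step 5: flows [1->0,1->2,3->2] -> levels [9 8 10 9]
  -> period-2 cycle: step 5 state = step 3 state; never stabilizes
  -> state at step 30: (30-3) mod 2 = 1, same as step 4 -> [8 10 8 10]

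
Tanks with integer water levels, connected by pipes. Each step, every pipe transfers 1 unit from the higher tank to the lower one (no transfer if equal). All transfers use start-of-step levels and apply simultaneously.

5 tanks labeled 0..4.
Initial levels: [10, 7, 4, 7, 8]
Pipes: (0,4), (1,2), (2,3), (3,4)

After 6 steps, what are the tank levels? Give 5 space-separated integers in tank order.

Step 1: flows [0->4,1->2,3->2,4->3] -> levels [9 6 6 7 8]
Step 2: flows [0->4,1=2,3->2,4->3] -> levels [8 6 7 7 8]
Step 3: flows [0=4,2->1,2=3,4->3] -> levels [8 7 6 8 7]
Step 4: flows [0->4,1->2,3->2,3->4] -> levels [7 6 8 6 9]
Step 5: flows [4->0,2->1,2->3,4->3] -> levels [8 7 6 8 7]
  -> period-2 cycle: step 5 state = step 3 state
  -> state at step 6: (6-3) mod 2 = 1, same as step 4 -> [7 6 8 6 9]

Answer: 7 6 8 6 9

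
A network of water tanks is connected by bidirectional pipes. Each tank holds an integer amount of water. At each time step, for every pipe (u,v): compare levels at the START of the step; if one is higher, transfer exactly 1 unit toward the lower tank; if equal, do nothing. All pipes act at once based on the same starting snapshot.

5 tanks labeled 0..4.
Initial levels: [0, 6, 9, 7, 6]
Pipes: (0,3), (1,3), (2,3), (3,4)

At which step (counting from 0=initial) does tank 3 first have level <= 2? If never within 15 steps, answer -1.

Step 1: flows [3->0,3->1,2->3,3->4] -> levels [1 7 8 5 7]
Step 2: flows [3->0,1->3,2->3,4->3] -> levels [2 6 7 7 6]
Step 3: flows [3->0,3->1,2=3,3->4] -> levels [3 7 7 4 7]
Step 4: flows [3->0,1->3,2->3,4->3] -> levels [4 6 6 6 6]
Step 5: flows [3->0,1=3,2=3,3=4] -> levels [5 6 6 5 6]
Step 6: flows [0=3,1->3,2->3,4->3] -> levels [5 5 5 8 5]
Step 7: flows [3->0,3->1,3->2,3->4] -> levels [6 6 6 4 6]
Step 8: flows [0->3,1->3,2->3,4->3] -> levels [5 5 5 8 5]
  -> period-2 cycle (repeats step 6); tank 3 never drops to <=2
Tank 3 never reaches <=2 within 15 steps

Answer: -1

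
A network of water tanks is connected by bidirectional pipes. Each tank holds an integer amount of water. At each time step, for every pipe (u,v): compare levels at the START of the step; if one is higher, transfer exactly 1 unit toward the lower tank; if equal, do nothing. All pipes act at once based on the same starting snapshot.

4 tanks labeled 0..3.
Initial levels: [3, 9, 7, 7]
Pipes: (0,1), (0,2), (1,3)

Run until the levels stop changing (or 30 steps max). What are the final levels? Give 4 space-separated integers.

Answer: 7 6 6 7

Derivation:
Step 1: flows [1->0,2->0,1->3] -> levels [5 7 6 8]
Step 2: flows [1->0,2->0,3->1] -> levels [7 7 5 7]
Step 3: flows [0=1,0->2,1=3] -> levels [6 7 6 7]
Step 4: flows [1->0,0=2,1=3] -> levels [7 6 6 7]
Step 5: flows [0->1,0->2,3->1] -> levels [5 8 7 6]
Step 6: flows [1->0,2->0,1->3] -> levels [7 6 6 7]
  -> period-2 cycle: step 6 state = step 4 state; never stabilizes
  -> state at step 30: (30-4) mod 2 = 0, same as step 4 -> [7 6 6 7]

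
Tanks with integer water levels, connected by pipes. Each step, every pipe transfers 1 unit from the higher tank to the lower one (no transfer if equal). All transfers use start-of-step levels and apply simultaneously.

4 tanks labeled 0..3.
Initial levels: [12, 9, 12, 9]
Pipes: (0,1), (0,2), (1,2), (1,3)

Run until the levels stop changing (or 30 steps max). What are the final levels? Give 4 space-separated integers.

Step 1: flows [0->1,0=2,2->1,1=3] -> levels [11 11 11 9]
Step 2: flows [0=1,0=2,1=2,1->3] -> levels [11 10 11 10]
Step 3: flows [0->1,0=2,2->1,1=3] -> levels [10 12 10 10]
Step 4: flows [1->0,0=2,1->2,1->3] -> levels [11 9 11 11]
Step 5: flows [0->1,0=2,2->1,3->1] -> levels [10 12 10 10]
  -> period-2 cycle: step 5 state = step 3 state; never stabilizes
  -> state at step 30: (30-3) mod 2 = 1, same as step 4 -> [11 9 11 11]

Answer: 11 9 11 11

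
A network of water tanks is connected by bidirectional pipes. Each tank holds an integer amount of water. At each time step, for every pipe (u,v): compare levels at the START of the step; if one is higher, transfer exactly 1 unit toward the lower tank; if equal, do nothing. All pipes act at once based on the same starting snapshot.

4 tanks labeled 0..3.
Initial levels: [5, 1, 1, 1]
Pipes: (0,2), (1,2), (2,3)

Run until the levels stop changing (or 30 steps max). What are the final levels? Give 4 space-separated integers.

Answer: 3 2 1 2

Derivation:
Step 1: flows [0->2,1=2,2=3] -> levels [4 1 2 1]
Step 2: flows [0->2,2->1,2->3] -> levels [3 2 1 2]
Step 3: flows [0->2,1->2,3->2] -> levels [2 1 4 1]
Step 4: flows [2->0,2->1,2->3] -> levels [3 2 1 2]
  -> period-2 cycle: step 4 state = step 2 state; never stabilizes
  -> state at step 30: (30-2) mod 2 = 0, same as step 2 -> [3 2 1 2]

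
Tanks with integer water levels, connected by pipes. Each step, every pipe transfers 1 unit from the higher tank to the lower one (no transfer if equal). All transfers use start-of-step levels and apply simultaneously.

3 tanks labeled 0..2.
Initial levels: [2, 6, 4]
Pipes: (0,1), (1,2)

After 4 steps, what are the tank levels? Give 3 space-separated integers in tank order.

Step 1: flows [1->0,1->2] -> levels [3 4 5]
Step 2: flows [1->0,2->1] -> levels [4 4 4]
Step 3: flows [0=1,1=2] -> levels [4 4 4]
  -> stable; steps 4..4 unchanged -> [4 4 4]

Answer: 4 4 4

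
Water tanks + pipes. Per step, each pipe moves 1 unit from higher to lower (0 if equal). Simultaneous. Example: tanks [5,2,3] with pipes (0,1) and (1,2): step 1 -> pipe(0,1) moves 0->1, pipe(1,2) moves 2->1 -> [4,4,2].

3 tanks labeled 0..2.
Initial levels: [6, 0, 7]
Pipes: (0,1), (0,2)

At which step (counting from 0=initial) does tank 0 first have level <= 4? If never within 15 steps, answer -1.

Answer: 4

Derivation:
Step 1: flows [0->1,2->0] -> levels [6 1 6]
Step 2: flows [0->1,0=2] -> levels [5 2 6]
Step 3: flows [0->1,2->0] -> levels [5 3 5]
Step 4: flows [0->1,0=2] -> levels [4 4 5]
Tank 0 first reaches <=4 at step 4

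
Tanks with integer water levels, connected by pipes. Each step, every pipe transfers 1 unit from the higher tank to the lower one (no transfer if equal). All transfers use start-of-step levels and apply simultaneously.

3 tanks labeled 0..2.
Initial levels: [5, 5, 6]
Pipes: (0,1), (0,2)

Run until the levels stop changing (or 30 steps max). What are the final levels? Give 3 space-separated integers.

Step 1: flows [0=1,2->0] -> levels [6 5 5]
Step 2: flows [0->1,0->2] -> levels [4 6 6]
Step 3: flows [1->0,2->0] -> levels [6 5 5]
  -> period-2 cycle: step 3 state = step 1 state; never stabilizes
  -> state at step 30: (30-1) mod 2 = 1, same as step 2 -> [4 6 6]

Answer: 4 6 6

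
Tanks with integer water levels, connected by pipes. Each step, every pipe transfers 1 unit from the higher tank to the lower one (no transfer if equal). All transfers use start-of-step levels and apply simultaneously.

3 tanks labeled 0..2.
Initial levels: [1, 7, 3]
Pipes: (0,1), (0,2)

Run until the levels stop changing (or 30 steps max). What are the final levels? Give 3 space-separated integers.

Answer: 3 4 4

Derivation:
Step 1: flows [1->0,2->0] -> levels [3 6 2]
Step 2: flows [1->0,0->2] -> levels [3 5 3]
Step 3: flows [1->0,0=2] -> levels [4 4 3]
Step 4: flows [0=1,0->2] -> levels [3 4 4]
Step 5: flows [1->0,2->0] -> levels [5 3 3]
Step 6: flows [0->1,0->2] -> levels [3 4 4]
  -> period-2 cycle: step 6 state = step 4 state; never stabilizes
  -> state at step 30: (30-4) mod 2 = 0, same as step 4 -> [3 4 4]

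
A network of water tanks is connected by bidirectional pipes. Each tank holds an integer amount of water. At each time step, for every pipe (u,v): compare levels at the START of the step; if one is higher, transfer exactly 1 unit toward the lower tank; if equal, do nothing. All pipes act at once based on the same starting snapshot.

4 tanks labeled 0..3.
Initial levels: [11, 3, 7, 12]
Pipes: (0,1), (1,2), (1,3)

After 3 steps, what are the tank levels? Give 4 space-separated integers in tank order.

Answer: 8 9 7 9

Derivation:
Step 1: flows [0->1,2->1,3->1] -> levels [10 6 6 11]
Step 2: flows [0->1,1=2,3->1] -> levels [9 8 6 10]
Step 3: flows [0->1,1->2,3->1] -> levels [8 9 7 9]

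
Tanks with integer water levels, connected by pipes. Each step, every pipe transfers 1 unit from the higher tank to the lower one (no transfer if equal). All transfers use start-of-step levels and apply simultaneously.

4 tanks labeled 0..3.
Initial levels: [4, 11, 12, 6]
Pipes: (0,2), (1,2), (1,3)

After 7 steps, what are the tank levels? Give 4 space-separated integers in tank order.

Step 1: flows [2->0,2->1,1->3] -> levels [5 11 10 7]
Step 2: flows [2->0,1->2,1->3] -> levels [6 9 10 8]
Step 3: flows [2->0,2->1,1->3] -> levels [7 9 8 9]
Step 4: flows [2->0,1->2,1=3] -> levels [8 8 8 9]
Step 5: flows [0=2,1=2,3->1] -> levels [8 9 8 8]
Step 6: flows [0=2,1->2,1->3] -> levels [8 7 9 9]
Step 7: flows [2->0,2->1,3->1] -> levels [9 9 7 8]

Answer: 9 9 7 8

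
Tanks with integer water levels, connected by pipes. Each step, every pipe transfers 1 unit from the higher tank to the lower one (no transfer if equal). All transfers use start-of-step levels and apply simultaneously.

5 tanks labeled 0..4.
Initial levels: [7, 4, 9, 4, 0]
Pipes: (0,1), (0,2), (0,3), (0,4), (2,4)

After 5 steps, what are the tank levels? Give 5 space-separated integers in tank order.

Step 1: flows [0->1,2->0,0->3,0->4,2->4] -> levels [5 5 7 5 2]
Step 2: flows [0=1,2->0,0=3,0->4,2->4] -> levels [5 5 5 5 4]
Step 3: flows [0=1,0=2,0=3,0->4,2->4] -> levels [4 5 4 5 6]
Step 4: flows [1->0,0=2,3->0,4->0,4->2] -> levels [7 4 5 4 4]
Step 5: flows [0->1,0->2,0->3,0->4,2->4] -> levels [3 5 5 5 6]

Answer: 3 5 5 5 6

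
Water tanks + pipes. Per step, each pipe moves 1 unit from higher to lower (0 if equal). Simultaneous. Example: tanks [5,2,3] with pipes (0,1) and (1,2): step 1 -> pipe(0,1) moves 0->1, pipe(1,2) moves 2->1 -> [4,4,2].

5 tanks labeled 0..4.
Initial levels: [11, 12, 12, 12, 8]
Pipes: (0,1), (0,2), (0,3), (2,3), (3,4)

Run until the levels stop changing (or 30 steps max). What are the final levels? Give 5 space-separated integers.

Step 1: flows [1->0,2->0,3->0,2=3,3->4] -> levels [14 11 11 10 9]
Step 2: flows [0->1,0->2,0->3,2->3,3->4] -> levels [11 12 11 11 10]
Step 3: flows [1->0,0=2,0=3,2=3,3->4] -> levels [12 11 11 10 11]
Step 4: flows [0->1,0->2,0->3,2->3,4->3] -> levels [9 12 11 13 10]
Step 5: flows [1->0,2->0,3->0,3->2,3->4] -> levels [12 11 11 10 11]
  -> period-2 cycle: step 5 state = step 3 state; never stabilizes
  -> state at step 30: (30-3) mod 2 = 1, same as step 4 -> [9 12 11 13 10]

Answer: 9 12 11 13 10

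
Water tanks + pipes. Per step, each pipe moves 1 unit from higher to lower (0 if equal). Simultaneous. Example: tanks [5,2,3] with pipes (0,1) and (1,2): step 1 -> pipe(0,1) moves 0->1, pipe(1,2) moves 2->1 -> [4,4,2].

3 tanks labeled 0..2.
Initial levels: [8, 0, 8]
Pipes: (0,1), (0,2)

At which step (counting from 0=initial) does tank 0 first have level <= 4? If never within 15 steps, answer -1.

Answer: 7

Derivation:
Step 1: flows [0->1,0=2] -> levels [7 1 8]
Step 2: flows [0->1,2->0] -> levels [7 2 7]
Step 3: flows [0->1,0=2] -> levels [6 3 7]
Step 4: flows [0->1,2->0] -> levels [6 4 6]
Step 5: flows [0->1,0=2] -> levels [5 5 6]
Step 6: flows [0=1,2->0] -> levels [6 5 5]
Step 7: flows [0->1,0->2] -> levels [4 6 6]
Tank 0 first reaches <=4 at step 7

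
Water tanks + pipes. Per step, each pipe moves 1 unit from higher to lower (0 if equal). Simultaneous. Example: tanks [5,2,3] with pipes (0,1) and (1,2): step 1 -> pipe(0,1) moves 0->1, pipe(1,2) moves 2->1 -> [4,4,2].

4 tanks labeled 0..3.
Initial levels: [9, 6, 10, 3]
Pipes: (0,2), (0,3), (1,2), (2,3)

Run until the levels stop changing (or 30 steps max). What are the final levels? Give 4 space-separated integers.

Answer: 7 7 7 7

Derivation:
Step 1: flows [2->0,0->3,2->1,2->3] -> levels [9 7 7 5]
Step 2: flows [0->2,0->3,1=2,2->3] -> levels [7 7 7 7]
Step 3: flows [0=2,0=3,1=2,2=3] -> levels [7 7 7 7]
  -> stable (no change)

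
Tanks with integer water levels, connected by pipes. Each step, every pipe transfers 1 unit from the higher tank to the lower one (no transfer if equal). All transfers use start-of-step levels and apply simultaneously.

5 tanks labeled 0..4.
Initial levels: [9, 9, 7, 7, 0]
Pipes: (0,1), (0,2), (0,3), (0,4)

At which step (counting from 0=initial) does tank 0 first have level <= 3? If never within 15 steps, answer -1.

Answer: -1

Derivation:
Step 1: flows [0=1,0->2,0->3,0->4] -> levels [6 9 8 8 1]
Step 2: flows [1->0,2->0,3->0,0->4] -> levels [8 8 7 7 2]
Step 3: flows [0=1,0->2,0->3,0->4] -> levels [5 8 8 8 3]
Step 4: flows [1->0,2->0,3->0,0->4] -> levels [7 7 7 7 4]
Step 5: flows [0=1,0=2,0=3,0->4] -> levels [6 7 7 7 5]
Step 6: flows [1->0,2->0,3->0,0->4] -> levels [8 6 6 6 6]
Step 7: flows [0->1,0->2,0->3,0->4] -> levels [4 7 7 7 7]
Step 8: flows [1->0,2->0,3->0,4->0] -> levels [8 6 6 6 6]
  -> period-2 cycle (repeats step 6); tank 0 never drops to <=3
Tank 0 never reaches <=3 within 15 steps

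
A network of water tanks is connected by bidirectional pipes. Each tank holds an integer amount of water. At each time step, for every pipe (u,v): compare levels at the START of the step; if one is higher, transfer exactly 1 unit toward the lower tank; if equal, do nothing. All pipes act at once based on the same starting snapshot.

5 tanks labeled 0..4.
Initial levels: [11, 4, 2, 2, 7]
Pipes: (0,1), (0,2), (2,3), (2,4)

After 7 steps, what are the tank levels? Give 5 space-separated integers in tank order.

Step 1: flows [0->1,0->2,2=3,4->2] -> levels [9 5 4 2 6]
Step 2: flows [0->1,0->2,2->3,4->2] -> levels [7 6 5 3 5]
Step 3: flows [0->1,0->2,2->3,2=4] -> levels [5 7 5 4 5]
Step 4: flows [1->0,0=2,2->3,2=4] -> levels [6 6 4 5 5]
Step 5: flows [0=1,0->2,3->2,4->2] -> levels [5 6 7 4 4]
Step 6: flows [1->0,2->0,2->3,2->4] -> levels [7 5 4 5 5]
Step 7: flows [0->1,0->2,3->2,4->2] -> levels [5 6 7 4 4]

Answer: 5 6 7 4 4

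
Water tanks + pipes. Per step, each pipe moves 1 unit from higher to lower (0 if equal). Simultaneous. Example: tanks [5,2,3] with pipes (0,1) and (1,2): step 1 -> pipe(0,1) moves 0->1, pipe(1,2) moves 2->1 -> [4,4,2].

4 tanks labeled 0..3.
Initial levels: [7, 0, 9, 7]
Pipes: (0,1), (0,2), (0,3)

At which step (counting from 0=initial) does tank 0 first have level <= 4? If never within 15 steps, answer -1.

Step 1: flows [0->1,2->0,0=3] -> levels [7 1 8 7]
Step 2: flows [0->1,2->0,0=3] -> levels [7 2 7 7]
Step 3: flows [0->1,0=2,0=3] -> levels [6 3 7 7]
Step 4: flows [0->1,2->0,3->0] -> levels [7 4 6 6]
Step 5: flows [0->1,0->2,0->3] -> levels [4 5 7 7]
Tank 0 first reaches <=4 at step 5

Answer: 5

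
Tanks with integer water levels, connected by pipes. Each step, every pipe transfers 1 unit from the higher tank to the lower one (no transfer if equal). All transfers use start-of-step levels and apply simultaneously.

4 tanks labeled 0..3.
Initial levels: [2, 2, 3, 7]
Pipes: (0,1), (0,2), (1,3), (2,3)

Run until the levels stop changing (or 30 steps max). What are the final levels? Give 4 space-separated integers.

Step 1: flows [0=1,2->0,3->1,3->2] -> levels [3 3 3 5]
Step 2: flows [0=1,0=2,3->1,3->2] -> levels [3 4 4 3]
Step 3: flows [1->0,2->0,1->3,2->3] -> levels [5 2 2 5]
Step 4: flows [0->1,0->2,3->1,3->2] -> levels [3 4 4 3]
  -> period-2 cycle: step 4 state = step 2 state; never stabilizes
  -> state at step 30: (30-2) mod 2 = 0, same as step 2 -> [3 4 4 3]

Answer: 3 4 4 3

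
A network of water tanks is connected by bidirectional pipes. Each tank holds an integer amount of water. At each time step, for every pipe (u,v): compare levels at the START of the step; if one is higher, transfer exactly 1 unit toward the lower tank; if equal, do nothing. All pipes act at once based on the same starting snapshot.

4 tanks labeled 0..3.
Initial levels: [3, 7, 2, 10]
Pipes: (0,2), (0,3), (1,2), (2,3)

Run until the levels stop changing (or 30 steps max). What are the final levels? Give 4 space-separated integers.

Answer: 5 5 7 5

Derivation:
Step 1: flows [0->2,3->0,1->2,3->2] -> levels [3 6 5 8]
Step 2: flows [2->0,3->0,1->2,3->2] -> levels [5 5 6 6]
Step 3: flows [2->0,3->0,2->1,2=3] -> levels [7 6 4 5]
Step 4: flows [0->2,0->3,1->2,3->2] -> levels [5 5 7 5]
Step 5: flows [2->0,0=3,2->1,2->3] -> levels [6 6 4 6]
Step 6: flows [0->2,0=3,1->2,3->2] -> levels [5 5 7 5]
  -> period-2 cycle: step 6 state = step 4 state; never stabilizes
  -> state at step 30: (30-4) mod 2 = 0, same as step 4 -> [5 5 7 5]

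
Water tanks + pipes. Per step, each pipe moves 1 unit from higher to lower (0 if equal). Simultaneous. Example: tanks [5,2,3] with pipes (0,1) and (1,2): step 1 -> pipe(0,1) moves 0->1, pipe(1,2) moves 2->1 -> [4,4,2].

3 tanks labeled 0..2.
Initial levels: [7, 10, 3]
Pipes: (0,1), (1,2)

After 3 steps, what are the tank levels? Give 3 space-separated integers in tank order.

Step 1: flows [1->0,1->2] -> levels [8 8 4]
Step 2: flows [0=1,1->2] -> levels [8 7 5]
Step 3: flows [0->1,1->2] -> levels [7 7 6]

Answer: 7 7 6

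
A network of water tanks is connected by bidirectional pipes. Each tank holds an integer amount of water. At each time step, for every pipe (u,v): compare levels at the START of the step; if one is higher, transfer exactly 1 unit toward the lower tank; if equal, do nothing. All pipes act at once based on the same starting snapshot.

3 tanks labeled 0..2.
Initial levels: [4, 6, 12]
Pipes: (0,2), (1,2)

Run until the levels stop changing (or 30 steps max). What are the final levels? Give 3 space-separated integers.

Step 1: flows [2->0,2->1] -> levels [5 7 10]
Step 2: flows [2->0,2->1] -> levels [6 8 8]
Step 3: flows [2->0,1=2] -> levels [7 8 7]
Step 4: flows [0=2,1->2] -> levels [7 7 8]
Step 5: flows [2->0,2->1] -> levels [8 8 6]
Step 6: flows [0->2,1->2] -> levels [7 7 8]
  -> period-2 cycle: step 6 state = step 4 state; never stabilizes
  -> state at step 30: (30-4) mod 2 = 0, same as step 4 -> [7 7 8]

Answer: 7 7 8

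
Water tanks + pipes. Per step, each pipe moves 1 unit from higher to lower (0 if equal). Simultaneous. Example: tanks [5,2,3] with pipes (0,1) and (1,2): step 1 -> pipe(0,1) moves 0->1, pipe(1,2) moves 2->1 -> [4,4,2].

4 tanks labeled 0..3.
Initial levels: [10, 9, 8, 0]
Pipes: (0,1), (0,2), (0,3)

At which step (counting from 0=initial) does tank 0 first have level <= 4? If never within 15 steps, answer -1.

Step 1: flows [0->1,0->2,0->3] -> levels [7 10 9 1]
Step 2: flows [1->0,2->0,0->3] -> levels [8 9 8 2]
Step 3: flows [1->0,0=2,0->3] -> levels [8 8 8 3]
Step 4: flows [0=1,0=2,0->3] -> levels [7 8 8 4]
Step 5: flows [1->0,2->0,0->3] -> levels [8 7 7 5]
Step 6: flows [0->1,0->2,0->3] -> levels [5 8 8 6]
Step 7: flows [1->0,2->0,3->0] -> levels [8 7 7 5]
  -> period-2 cycle (repeats step 5); tank 0 never drops to <=4
Tank 0 never reaches <=4 within 15 steps

Answer: -1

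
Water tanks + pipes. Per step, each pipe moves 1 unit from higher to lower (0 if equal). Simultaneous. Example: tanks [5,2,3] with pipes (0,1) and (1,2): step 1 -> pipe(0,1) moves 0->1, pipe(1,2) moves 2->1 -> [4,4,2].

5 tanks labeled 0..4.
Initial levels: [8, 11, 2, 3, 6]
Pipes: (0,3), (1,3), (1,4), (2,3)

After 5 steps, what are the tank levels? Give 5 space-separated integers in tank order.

Step 1: flows [0->3,1->3,1->4,3->2] -> levels [7 9 3 4 7]
Step 2: flows [0->3,1->3,1->4,3->2] -> levels [6 7 4 5 8]
Step 3: flows [0->3,1->3,4->1,3->2] -> levels [5 7 5 6 7]
Step 4: flows [3->0,1->3,1=4,3->2] -> levels [6 6 6 5 7]
Step 5: flows [0->3,1->3,4->1,2->3] -> levels [5 6 5 8 6]

Answer: 5 6 5 8 6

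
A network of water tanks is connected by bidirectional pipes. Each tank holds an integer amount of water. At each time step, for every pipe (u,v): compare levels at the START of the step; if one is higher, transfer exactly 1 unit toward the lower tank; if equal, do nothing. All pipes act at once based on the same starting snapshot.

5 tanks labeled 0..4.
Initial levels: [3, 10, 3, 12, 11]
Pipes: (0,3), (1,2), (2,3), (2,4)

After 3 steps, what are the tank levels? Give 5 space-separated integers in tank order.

Answer: 6 9 7 8 9

Derivation:
Step 1: flows [3->0,1->2,3->2,4->2] -> levels [4 9 6 10 10]
Step 2: flows [3->0,1->2,3->2,4->2] -> levels [5 8 9 8 9]
Step 3: flows [3->0,2->1,2->3,2=4] -> levels [6 9 7 8 9]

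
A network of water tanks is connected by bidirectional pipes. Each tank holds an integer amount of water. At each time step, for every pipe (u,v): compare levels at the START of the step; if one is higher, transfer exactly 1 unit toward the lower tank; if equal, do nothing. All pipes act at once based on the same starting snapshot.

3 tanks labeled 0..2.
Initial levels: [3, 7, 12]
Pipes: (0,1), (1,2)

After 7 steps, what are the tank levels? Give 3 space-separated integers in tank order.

Step 1: flows [1->0,2->1] -> levels [4 7 11]
Step 2: flows [1->0,2->1] -> levels [5 7 10]
Step 3: flows [1->0,2->1] -> levels [6 7 9]
Step 4: flows [1->0,2->1] -> levels [7 7 8]
Step 5: flows [0=1,2->1] -> levels [7 8 7]
Step 6: flows [1->0,1->2] -> levels [8 6 8]
Step 7: flows [0->1,2->1] -> levels [7 8 7]

Answer: 7 8 7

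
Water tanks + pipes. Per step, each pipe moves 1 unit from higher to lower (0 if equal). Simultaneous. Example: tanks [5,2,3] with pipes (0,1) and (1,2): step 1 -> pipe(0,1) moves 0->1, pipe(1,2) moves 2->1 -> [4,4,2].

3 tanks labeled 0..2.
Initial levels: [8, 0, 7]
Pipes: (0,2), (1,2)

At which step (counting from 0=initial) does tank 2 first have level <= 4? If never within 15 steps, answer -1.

Step 1: flows [0->2,2->1] -> levels [7 1 7]
Step 2: flows [0=2,2->1] -> levels [7 2 6]
Step 3: flows [0->2,2->1] -> levels [6 3 6]
Step 4: flows [0=2,2->1] -> levels [6 4 5]
Step 5: flows [0->2,2->1] -> levels [5 5 5]
Step 6: flows [0=2,1=2] -> levels [5 5 5]
  -> stable; tank 2 stays at 5 > 4
Tank 2 never reaches <=4 within 15 steps

Answer: -1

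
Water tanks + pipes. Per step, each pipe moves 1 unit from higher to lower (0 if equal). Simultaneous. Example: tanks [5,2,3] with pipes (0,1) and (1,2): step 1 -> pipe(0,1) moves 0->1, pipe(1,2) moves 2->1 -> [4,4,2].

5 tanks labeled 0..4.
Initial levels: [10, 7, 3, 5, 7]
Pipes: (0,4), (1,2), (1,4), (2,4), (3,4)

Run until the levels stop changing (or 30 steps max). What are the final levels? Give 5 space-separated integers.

Answer: 7 6 7 7 5

Derivation:
Step 1: flows [0->4,1->2,1=4,4->2,4->3] -> levels [9 6 5 6 6]
Step 2: flows [0->4,1->2,1=4,4->2,3=4] -> levels [8 5 7 6 6]
Step 3: flows [0->4,2->1,4->1,2->4,3=4] -> levels [7 7 5 6 7]
Step 4: flows [0=4,1->2,1=4,4->2,4->3] -> levels [7 6 7 7 5]
Step 5: flows [0->4,2->1,1->4,2->4,3->4] -> levels [6 6 5 6 9]
Step 6: flows [4->0,1->2,4->1,4->2,4->3] -> levels [7 6 7 7 5]
  -> period-2 cycle: step 6 state = step 4 state; never stabilizes
  -> state at step 30: (30-4) mod 2 = 0, same as step 4 -> [7 6 7 7 5]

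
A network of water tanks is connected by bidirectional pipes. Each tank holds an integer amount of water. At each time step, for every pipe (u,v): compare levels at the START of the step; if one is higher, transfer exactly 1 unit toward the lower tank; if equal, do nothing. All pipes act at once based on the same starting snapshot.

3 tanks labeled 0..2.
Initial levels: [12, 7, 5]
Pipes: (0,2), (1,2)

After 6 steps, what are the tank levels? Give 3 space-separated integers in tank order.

Answer: 8 8 8

Derivation:
Step 1: flows [0->2,1->2] -> levels [11 6 7]
Step 2: flows [0->2,2->1] -> levels [10 7 7]
Step 3: flows [0->2,1=2] -> levels [9 7 8]
Step 4: flows [0->2,2->1] -> levels [8 8 8]
Step 5: flows [0=2,1=2] -> levels [8 8 8]
  -> stable; steps 6..6 unchanged -> [8 8 8]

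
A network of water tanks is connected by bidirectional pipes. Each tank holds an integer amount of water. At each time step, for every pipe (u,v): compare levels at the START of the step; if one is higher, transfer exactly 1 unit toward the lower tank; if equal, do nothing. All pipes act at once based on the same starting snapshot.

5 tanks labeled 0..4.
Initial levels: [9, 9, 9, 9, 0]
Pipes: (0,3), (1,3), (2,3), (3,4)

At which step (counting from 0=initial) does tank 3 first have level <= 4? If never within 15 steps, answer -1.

Answer: -1

Derivation:
Step 1: flows [0=3,1=3,2=3,3->4] -> levels [9 9 9 8 1]
Step 2: flows [0->3,1->3,2->3,3->4] -> levels [8 8 8 10 2]
Step 3: flows [3->0,3->1,3->2,3->4] -> levels [9 9 9 6 3]
Step 4: flows [0->3,1->3,2->3,3->4] -> levels [8 8 8 8 4]
Step 5: flows [0=3,1=3,2=3,3->4] -> levels [8 8 8 7 5]
Step 6: flows [0->3,1->3,2->3,3->4] -> levels [7 7 7 9 6]
Step 7: flows [3->0,3->1,3->2,3->4] -> levels [8 8 8 5 7]
Step 8: flows [0->3,1->3,2->3,4->3] -> levels [7 7 7 9 6]
  -> period-2 cycle (repeats step 6); tank 3 never drops to <=4
Tank 3 never reaches <=4 within 15 steps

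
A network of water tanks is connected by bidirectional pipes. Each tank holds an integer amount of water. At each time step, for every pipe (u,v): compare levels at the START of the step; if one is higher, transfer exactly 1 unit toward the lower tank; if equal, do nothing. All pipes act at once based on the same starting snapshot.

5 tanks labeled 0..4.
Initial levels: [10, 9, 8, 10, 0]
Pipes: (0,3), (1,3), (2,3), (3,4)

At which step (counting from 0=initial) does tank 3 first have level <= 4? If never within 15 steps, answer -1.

Answer: -1

Derivation:
Step 1: flows [0=3,3->1,3->2,3->4] -> levels [10 10 9 7 1]
Step 2: flows [0->3,1->3,2->3,3->4] -> levels [9 9 8 9 2]
Step 3: flows [0=3,1=3,3->2,3->4] -> levels [9 9 9 7 3]
Step 4: flows [0->3,1->3,2->3,3->4] -> levels [8 8 8 9 4]
Step 5: flows [3->0,3->1,3->2,3->4] -> levels [9 9 9 5 5]
Step 6: flows [0->3,1->3,2->3,3=4] -> levels [8 8 8 8 5]
Step 7: flows [0=3,1=3,2=3,3->4] -> levels [8 8 8 7 6]
Step 8: flows [0->3,1->3,2->3,3->4] -> levels [7 7 7 9 7]
Step 9: flows [3->0,3->1,3->2,3->4] -> levels [8 8 8 5 8]
Step 10: flows [0->3,1->3,2->3,4->3] -> levels [7 7 7 9 7]
  -> period-2 cycle (repeats step 8); tank 3 never drops to <=4
Tank 3 never reaches <=4 within 15 steps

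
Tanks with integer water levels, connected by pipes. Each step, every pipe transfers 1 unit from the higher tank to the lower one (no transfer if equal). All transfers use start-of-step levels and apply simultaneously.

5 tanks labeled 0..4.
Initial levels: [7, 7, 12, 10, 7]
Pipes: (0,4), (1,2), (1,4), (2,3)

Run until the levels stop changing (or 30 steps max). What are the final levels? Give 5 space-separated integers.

Answer: 7 8 10 9 9

Derivation:
Step 1: flows [0=4,2->1,1=4,2->3] -> levels [7 8 10 11 7]
Step 2: flows [0=4,2->1,1->4,3->2] -> levels [7 8 10 10 8]
Step 3: flows [4->0,2->1,1=4,2=3] -> levels [8 9 9 10 7]
Step 4: flows [0->4,1=2,1->4,3->2] -> levels [7 8 10 9 9]
Step 5: flows [4->0,2->1,4->1,2->3] -> levels [8 10 8 10 7]
Step 6: flows [0->4,1->2,1->4,3->2] -> levels [7 8 10 9 9]
  -> period-2 cycle: step 6 state = step 4 state; never stabilizes
  -> state at step 30: (30-4) mod 2 = 0, same as step 4 -> [7 8 10 9 9]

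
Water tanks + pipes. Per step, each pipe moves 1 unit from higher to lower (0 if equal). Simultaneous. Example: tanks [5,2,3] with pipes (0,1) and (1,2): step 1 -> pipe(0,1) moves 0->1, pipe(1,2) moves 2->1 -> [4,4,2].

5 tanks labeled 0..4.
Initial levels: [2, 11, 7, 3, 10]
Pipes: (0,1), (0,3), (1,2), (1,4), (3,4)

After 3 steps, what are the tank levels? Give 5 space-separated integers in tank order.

Answer: 6 7 8 5 7

Derivation:
Step 1: flows [1->0,3->0,1->2,1->4,4->3] -> levels [4 8 8 3 10]
Step 2: flows [1->0,0->3,1=2,4->1,4->3] -> levels [4 8 8 5 8]
Step 3: flows [1->0,3->0,1=2,1=4,4->3] -> levels [6 7 8 5 7]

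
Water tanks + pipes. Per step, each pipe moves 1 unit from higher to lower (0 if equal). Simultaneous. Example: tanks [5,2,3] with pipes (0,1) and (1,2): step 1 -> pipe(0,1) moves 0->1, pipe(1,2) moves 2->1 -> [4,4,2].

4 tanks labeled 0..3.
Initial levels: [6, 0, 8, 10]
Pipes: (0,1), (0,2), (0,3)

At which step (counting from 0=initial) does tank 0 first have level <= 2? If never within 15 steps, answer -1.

Step 1: flows [0->1,2->0,3->0] -> levels [7 1 7 9]
Step 2: flows [0->1,0=2,3->0] -> levels [7 2 7 8]
Step 3: flows [0->1,0=2,3->0] -> levels [7 3 7 7]
Step 4: flows [0->1,0=2,0=3] -> levels [6 4 7 7]
Step 5: flows [0->1,2->0,3->0] -> levels [7 5 6 6]
Step 6: flows [0->1,0->2,0->3] -> levels [4 6 7 7]
Step 7: flows [1->0,2->0,3->0] -> levels [7 5 6 6]
  -> period-2 cycle (repeats step 5); tank 0 never drops to <=2
Tank 0 never reaches <=2 within 15 steps

Answer: -1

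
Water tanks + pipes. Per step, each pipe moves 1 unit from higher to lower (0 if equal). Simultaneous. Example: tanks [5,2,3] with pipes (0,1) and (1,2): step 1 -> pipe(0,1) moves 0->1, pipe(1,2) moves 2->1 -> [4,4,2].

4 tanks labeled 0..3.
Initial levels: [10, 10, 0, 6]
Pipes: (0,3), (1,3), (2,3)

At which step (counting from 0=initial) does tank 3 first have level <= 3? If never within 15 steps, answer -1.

Step 1: flows [0->3,1->3,3->2] -> levels [9 9 1 7]
Step 2: flows [0->3,1->3,3->2] -> levels [8 8 2 8]
Step 3: flows [0=3,1=3,3->2] -> levels [8 8 3 7]
Step 4: flows [0->3,1->3,3->2] -> levels [7 7 4 8]
Step 5: flows [3->0,3->1,3->2] -> levels [8 8 5 5]
Step 6: flows [0->3,1->3,2=3] -> levels [7 7 5 7]
Step 7: flows [0=3,1=3,3->2] -> levels [7 7 6 6]
Step 8: flows [0->3,1->3,2=3] -> levels [6 6 6 8]
Step 9: flows [3->0,3->1,3->2] -> levels [7 7 7 5]
Step 10: flows [0->3,1->3,2->3] -> levels [6 6 6 8]
  -> period-2 cycle (repeats step 8); tank 3 never drops to <=3
Tank 3 never reaches <=3 within 15 steps

Answer: -1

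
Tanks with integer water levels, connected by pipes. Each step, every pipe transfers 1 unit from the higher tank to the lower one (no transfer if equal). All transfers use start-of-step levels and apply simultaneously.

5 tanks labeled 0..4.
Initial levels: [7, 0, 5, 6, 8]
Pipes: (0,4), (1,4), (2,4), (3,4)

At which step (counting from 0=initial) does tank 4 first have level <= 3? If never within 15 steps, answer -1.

Step 1: flows [4->0,4->1,4->2,4->3] -> levels [8 1 6 7 4]
Step 2: flows [0->4,4->1,2->4,3->4] -> levels [7 2 5 6 6]
Step 3: flows [0->4,4->1,4->2,3=4] -> levels [6 3 6 6 5]
Step 4: flows [0->4,4->1,2->4,3->4] -> levels [5 4 5 5 7]
Step 5: flows [4->0,4->1,4->2,4->3] -> levels [6 5 6 6 3]
Tank 4 first reaches <=3 at step 5

Answer: 5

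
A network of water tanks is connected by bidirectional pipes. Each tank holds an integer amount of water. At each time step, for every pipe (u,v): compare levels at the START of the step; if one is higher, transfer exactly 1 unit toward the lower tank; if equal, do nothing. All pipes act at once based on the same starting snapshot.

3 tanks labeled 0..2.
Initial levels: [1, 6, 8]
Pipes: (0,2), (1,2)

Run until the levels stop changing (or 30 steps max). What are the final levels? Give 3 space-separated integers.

Step 1: flows [2->0,2->1] -> levels [2 7 6]
Step 2: flows [2->0,1->2] -> levels [3 6 6]
Step 3: flows [2->0,1=2] -> levels [4 6 5]
Step 4: flows [2->0,1->2] -> levels [5 5 5]
Step 5: flows [0=2,1=2] -> levels [5 5 5]
  -> stable (no change)

Answer: 5 5 5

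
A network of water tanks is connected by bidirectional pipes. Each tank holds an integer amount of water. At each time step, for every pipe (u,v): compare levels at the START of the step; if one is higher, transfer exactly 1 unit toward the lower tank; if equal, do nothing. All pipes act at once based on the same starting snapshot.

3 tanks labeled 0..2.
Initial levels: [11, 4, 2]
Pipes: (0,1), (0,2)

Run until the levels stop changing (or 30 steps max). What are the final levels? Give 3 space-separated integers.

Step 1: flows [0->1,0->2] -> levels [9 5 3]
Step 2: flows [0->1,0->2] -> levels [7 6 4]
Step 3: flows [0->1,0->2] -> levels [5 7 5]
Step 4: flows [1->0,0=2] -> levels [6 6 5]
Step 5: flows [0=1,0->2] -> levels [5 6 6]
Step 6: flows [1->0,2->0] -> levels [7 5 5]
Step 7: flows [0->1,0->2] -> levels [5 6 6]
  -> period-2 cycle: step 7 state = step 5 state; never stabilizes
  -> state at step 30: (30-5) mod 2 = 1, same as step 6 -> [7 5 5]

Answer: 7 5 5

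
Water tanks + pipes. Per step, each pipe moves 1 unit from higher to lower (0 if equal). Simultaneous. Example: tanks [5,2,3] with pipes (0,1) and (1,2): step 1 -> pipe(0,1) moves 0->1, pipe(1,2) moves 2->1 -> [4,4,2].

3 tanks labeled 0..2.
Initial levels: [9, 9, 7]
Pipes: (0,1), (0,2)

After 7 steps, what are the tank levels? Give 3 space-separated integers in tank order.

Answer: 7 9 9

Derivation:
Step 1: flows [0=1,0->2] -> levels [8 9 8]
Step 2: flows [1->0,0=2] -> levels [9 8 8]
Step 3: flows [0->1,0->2] -> levels [7 9 9]
Step 4: flows [1->0,2->0] -> levels [9 8 8]
  -> period-2 cycle: step 4 state = step 2 state
  -> state at step 7: (7-2) mod 2 = 1, same as step 3 -> [7 9 9]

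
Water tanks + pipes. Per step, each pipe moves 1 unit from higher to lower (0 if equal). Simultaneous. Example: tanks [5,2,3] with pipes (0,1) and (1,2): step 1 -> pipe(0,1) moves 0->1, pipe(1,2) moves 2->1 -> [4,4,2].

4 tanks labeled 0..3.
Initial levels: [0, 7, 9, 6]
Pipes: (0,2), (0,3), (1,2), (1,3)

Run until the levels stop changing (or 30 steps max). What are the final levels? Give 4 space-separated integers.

Answer: 4 4 7 7

Derivation:
Step 1: flows [2->0,3->0,2->1,1->3] -> levels [2 7 7 6]
Step 2: flows [2->0,3->0,1=2,1->3] -> levels [4 6 6 6]
Step 3: flows [2->0,3->0,1=2,1=3] -> levels [6 6 5 5]
Step 4: flows [0->2,0->3,1->2,1->3] -> levels [4 4 7 7]
Step 5: flows [2->0,3->0,2->1,3->1] -> levels [6 6 5 5]
  -> period-2 cycle: step 5 state = step 3 state; never stabilizes
  -> state at step 30: (30-3) mod 2 = 1, same as step 4 -> [4 4 7 7]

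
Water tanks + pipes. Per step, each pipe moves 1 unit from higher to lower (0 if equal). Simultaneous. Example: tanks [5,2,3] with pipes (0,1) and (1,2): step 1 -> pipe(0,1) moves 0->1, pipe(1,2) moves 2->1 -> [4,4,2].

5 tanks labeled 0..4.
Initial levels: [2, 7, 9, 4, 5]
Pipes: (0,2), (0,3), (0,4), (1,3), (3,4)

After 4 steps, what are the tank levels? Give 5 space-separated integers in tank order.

Step 1: flows [2->0,3->0,4->0,1->3,4->3] -> levels [5 6 8 5 3]
Step 2: flows [2->0,0=3,0->4,1->3,3->4] -> levels [5 5 7 5 5]
Step 3: flows [2->0,0=3,0=4,1=3,3=4] -> levels [6 5 6 5 5]
Step 4: flows [0=2,0->3,0->4,1=3,3=4] -> levels [4 5 6 6 6]

Answer: 4 5 6 6 6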